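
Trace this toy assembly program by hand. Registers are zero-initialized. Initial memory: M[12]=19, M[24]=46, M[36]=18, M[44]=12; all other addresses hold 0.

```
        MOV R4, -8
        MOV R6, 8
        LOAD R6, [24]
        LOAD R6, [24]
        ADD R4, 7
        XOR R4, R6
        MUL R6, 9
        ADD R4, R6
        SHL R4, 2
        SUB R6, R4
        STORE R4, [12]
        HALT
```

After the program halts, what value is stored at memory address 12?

1468

after MOV R4, -8: R4=-8
after MOV R6, 8: R6=8
after LOAD R6, [24]: R6=M[24]=46
after LOAD R6, [24]: R6=M[24]=46
after ADD R4, 7: R4=(-8)+7=-1
after XOR R4, R6: R4=(-1)^46=-47
after MUL R6, 9: R6=46*9=414
after ADD R4, R6: R4=(-47)+414=367
after SHL R4, 2: R4=367<<2=1468
after SUB R6, R4: R6=414-1468=-1054
STORE R4, [12] → M[12]=1468
halt.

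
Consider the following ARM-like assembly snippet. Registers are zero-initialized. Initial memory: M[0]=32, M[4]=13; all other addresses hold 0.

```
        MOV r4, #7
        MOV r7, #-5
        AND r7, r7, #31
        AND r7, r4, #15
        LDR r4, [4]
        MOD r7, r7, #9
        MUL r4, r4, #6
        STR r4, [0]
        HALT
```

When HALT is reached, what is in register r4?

78

r4=7
r7=-5
r7=(-5)&31=27
r7=7&15=7
r4=M[4]=13
r7=7%9=7
r4=13*6=78
STR r4, [0] → M[0]=78
halt.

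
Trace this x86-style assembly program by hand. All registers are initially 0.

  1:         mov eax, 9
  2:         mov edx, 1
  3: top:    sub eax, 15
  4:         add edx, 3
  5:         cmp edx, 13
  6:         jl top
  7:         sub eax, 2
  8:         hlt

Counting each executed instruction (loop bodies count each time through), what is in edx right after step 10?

after mov eax, 9: eax=9
after mov edx, 1: edx=1
after sub eax, 15: eax=9-15=-6
after add edx, 3: edx=1+3=4
cmp edx, 13  (cmp 4,13)
jl top: taken
after sub eax, 15: eax=(-6)-15=-21
after add edx, 3: edx=4+3=7
cmp edx, 13  (cmp 7,13)
jl top: taken
After step 10: edx = 7.

7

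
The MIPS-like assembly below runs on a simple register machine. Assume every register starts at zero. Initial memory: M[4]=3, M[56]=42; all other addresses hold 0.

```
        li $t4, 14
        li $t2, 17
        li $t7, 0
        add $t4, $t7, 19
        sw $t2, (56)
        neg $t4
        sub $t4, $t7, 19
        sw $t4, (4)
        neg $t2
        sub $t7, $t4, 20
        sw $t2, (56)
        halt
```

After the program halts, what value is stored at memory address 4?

after li $t4, 14: $t4=14
after li $t2, 17: $t2=17
after li $t7, 0: $t7=0
after add $t4, $t7, 19: $t4=0+19=19
sw $t2, (56) → M[56]=17
after neg $t4: $t4=-(19)=-19
after sub $t4, $t7, 19: $t4=0-19=-19
sw $t4, (4) → M[4]=-19
after neg $t2: $t2=-(17)=-17
after sub $t7, $t4, 20: $t7=(-19)-20=-39
sw $t2, (56) → M[56]=-17
halt.

-19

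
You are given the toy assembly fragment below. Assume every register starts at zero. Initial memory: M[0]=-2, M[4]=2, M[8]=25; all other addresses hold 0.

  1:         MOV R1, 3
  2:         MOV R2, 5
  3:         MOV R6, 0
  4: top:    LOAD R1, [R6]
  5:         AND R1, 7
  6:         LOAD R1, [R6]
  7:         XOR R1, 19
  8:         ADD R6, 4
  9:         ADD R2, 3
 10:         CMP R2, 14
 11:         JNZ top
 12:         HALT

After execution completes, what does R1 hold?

10

after MOV R1, 3: R1=3
after MOV R2, 5: R2=5
after MOV R6, 0: R6=0
after LOAD R1, [R6]: R1=M[0]=-2
after AND R1, 7: R1=(-2)&7=6
after LOAD R1, [R6]: R1=M[0]=-2
after XOR R1, 19: R1=(-2)^19=-19
after ADD R6, 4: R6=0+4=4
after ADD R2, 3: R2=5+3=8
CMP R2, 14  (cmp 8,14)
JNZ top: taken
after LOAD R1, [R6]: R1=M[4]=2
after AND R1, 7: R1=2&7=2
after LOAD R1, [R6]: R1=M[4]=2
after XOR R1, 19: R1=2^19=17
after ADD R6, 4: R6=4+4=8
after ADD R2, 3: R2=8+3=11
CMP R2, 14  (cmp 11,14)
JNZ top: taken
after LOAD R1, [R6]: R1=M[8]=25
after AND R1, 7: R1=25&7=1
after LOAD R1, [R6]: R1=M[8]=25
after XOR R1, 19: R1=25^19=10
after ADD R6, 4: R6=8+4=12
after ADD R2, 3: R2=11+3=14
CMP R2, 14  (cmp 14,14)
JNZ top: not taken
halt.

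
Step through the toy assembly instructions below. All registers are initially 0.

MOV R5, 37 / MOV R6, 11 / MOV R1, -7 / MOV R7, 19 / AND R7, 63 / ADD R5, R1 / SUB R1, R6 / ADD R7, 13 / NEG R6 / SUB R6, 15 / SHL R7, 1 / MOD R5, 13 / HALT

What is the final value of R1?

-18

MOV R5, 37 → R5=37
MOV R6, 11 → R6=11
MOV R1, -7 → R1=-7
MOV R7, 19 → R7=19
AND R7, 63 → R7=19&63=19
ADD R5, R1 → R5=37+(-7)=30
SUB R1, R6 → R1=(-7)-11=-18
ADD R7, 13 → R7=19+13=32
NEG R6 → R6=-(11)=-11
SUB R6, 15 → R6=(-11)-15=-26
SHL R7, 1 → R7=32<<1=64
MOD R5, 13 → R5=30%13=4
halt.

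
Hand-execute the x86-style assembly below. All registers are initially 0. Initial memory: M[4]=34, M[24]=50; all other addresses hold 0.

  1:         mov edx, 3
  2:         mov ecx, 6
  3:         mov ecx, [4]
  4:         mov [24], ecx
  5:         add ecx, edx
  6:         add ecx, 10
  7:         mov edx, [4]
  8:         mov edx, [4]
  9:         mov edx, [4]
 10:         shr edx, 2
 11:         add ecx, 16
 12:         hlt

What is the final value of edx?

8

edx=3
ecx=6
ecx=M[4]=34
mov [24], ecx → M[24]=34
ecx=34+3=37
ecx=37+10=47
edx=M[4]=34
edx=M[4]=34
edx=M[4]=34
edx=34>>2=8
ecx=47+16=63
halt.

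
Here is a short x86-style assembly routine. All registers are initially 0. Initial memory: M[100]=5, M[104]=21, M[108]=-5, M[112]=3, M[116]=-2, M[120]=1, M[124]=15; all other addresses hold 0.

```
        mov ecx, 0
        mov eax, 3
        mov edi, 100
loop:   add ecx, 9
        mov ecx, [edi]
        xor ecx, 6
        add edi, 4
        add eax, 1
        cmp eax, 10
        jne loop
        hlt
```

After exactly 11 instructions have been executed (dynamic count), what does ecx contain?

12

after mov ecx, 0: ecx=0
after mov eax, 3: eax=3
after mov edi, 100: edi=100
after add ecx, 9: ecx=0+9=9
after mov ecx, [edi]: ecx=M[100]=5
after xor ecx, 6: ecx=5^6=3
after add edi, 4: edi=100+4=104
after add eax, 1: eax=3+1=4
cmp eax, 10  (cmp 4,10)
jne loop: taken
after add ecx, 9: ecx=3+9=12
After step 11: ecx = 12.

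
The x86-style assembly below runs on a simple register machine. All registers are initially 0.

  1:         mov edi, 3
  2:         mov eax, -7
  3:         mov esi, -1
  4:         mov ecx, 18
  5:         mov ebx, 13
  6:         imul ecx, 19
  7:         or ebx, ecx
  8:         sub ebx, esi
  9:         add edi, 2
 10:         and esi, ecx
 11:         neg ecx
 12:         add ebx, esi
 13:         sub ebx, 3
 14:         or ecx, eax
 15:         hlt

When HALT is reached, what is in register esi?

mov edi, 3 → edi=3
mov eax, -7 → eax=-7
mov esi, -1 → esi=-1
mov ecx, 18 → ecx=18
mov ebx, 13 → ebx=13
imul ecx, 19 → ecx=18*19=342
or ebx, ecx → ebx=13|342=351
sub ebx, esi → ebx=351-(-1)=352
add edi, 2 → edi=3+2=5
and esi, ecx → esi=(-1)&342=342
neg ecx → ecx=-(342)=-342
add ebx, esi → ebx=352+342=694
sub ebx, 3 → ebx=694-3=691
or ecx, eax → ecx=(-342)|(-7)=-5
halt.

342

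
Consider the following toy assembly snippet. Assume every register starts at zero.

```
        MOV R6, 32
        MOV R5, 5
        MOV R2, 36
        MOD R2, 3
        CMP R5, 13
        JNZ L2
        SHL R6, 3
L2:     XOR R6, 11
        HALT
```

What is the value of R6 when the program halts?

43

MOV R6, 32 → R6=32
MOV R5, 5 → R5=5
MOV R2, 36 → R2=36
MOD R2, 3 → R2=36%3=0
CMP R5, 13  (cmp 5,13)
JNZ L2: taken
XOR R6, 11 → R6=32^11=43
halt.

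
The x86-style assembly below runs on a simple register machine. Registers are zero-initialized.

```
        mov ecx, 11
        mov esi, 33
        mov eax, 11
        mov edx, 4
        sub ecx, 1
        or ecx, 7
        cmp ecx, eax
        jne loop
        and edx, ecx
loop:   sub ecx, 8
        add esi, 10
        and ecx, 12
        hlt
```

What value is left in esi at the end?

43

mov ecx, 11 → ecx=11
mov esi, 33 → esi=33
mov eax, 11 → eax=11
mov edx, 4 → edx=4
sub ecx, 1 → ecx=11-1=10
or ecx, 7 → ecx=10|7=15
cmp ecx, eax  (cmp 15,11)
jne loop: taken
sub ecx, 8 → ecx=15-8=7
add esi, 10 → esi=33+10=43
and ecx, 12 → ecx=7&12=4
halt.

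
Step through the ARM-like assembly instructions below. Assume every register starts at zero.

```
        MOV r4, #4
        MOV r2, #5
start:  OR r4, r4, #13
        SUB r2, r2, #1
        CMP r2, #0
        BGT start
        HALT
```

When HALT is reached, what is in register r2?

MOV r4, #4 → r4=4
MOV r2, #5 → r2=5
OR r4, r4, #13 → r4=4|13=13
SUB r2, r2, #1 → r2=5-1=4
CMP r2, #0  (cmp 4,0)
BGT start: taken
OR r4, r4, #13 → r4=13|13=13
SUB r2, r2, #1 → r2=4-1=3
CMP r2, #0  (cmp 3,0)
BGT start: taken
OR r4, r4, #13 → r4=13|13=13
SUB r2, r2, #1 → r2=3-1=2
CMP r2, #0  (cmp 2,0)
BGT start: taken
OR r4, r4, #13 → r4=13|13=13
SUB r2, r2, #1 → r2=2-1=1
CMP r2, #0  (cmp 1,0)
BGT start: taken
OR r4, r4, #13 → r4=13|13=13
SUB r2, r2, #1 → r2=1-1=0
CMP r2, #0  (cmp 0,0)
BGT start: not taken
halt.

0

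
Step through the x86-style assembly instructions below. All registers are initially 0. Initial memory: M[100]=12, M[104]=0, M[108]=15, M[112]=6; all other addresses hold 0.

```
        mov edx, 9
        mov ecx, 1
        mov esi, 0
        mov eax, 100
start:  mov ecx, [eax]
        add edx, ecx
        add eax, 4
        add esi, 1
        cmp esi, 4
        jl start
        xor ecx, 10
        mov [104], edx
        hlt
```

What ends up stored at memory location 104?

after mov edx, 9: edx=9
after mov ecx, 1: ecx=1
after mov esi, 0: esi=0
after mov eax, 100: eax=100
after mov ecx, [eax]: ecx=M[100]=12
after add edx, ecx: edx=9+12=21
after add eax, 4: eax=100+4=104
after add esi, 1: esi=0+1=1
cmp esi, 4  (cmp 1,4)
jl start: taken
after mov ecx, [eax]: ecx=M[104]=0
after add edx, ecx: edx=21+0=21
after add eax, 4: eax=104+4=108
after add esi, 1: esi=1+1=2
cmp esi, 4  (cmp 2,4)
jl start: taken
after mov ecx, [eax]: ecx=M[108]=15
after add edx, ecx: edx=21+15=36
after add eax, 4: eax=108+4=112
after add esi, 1: esi=2+1=3
cmp esi, 4  (cmp 3,4)
jl start: taken
after mov ecx, [eax]: ecx=M[112]=6
after add edx, ecx: edx=36+6=42
after add eax, 4: eax=112+4=116
after add esi, 1: esi=3+1=4
cmp esi, 4  (cmp 4,4)
jl start: not taken
after xor ecx, 10: ecx=6^10=12
mov [104], edx → M[104]=42
halt.

42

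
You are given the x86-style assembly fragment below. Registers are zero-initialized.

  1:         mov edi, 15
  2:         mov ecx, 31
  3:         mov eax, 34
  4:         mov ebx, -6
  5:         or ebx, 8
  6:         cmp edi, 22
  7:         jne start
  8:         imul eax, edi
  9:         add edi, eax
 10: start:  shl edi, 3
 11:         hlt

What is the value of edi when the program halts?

120

mov edi, 15 → edi=15
mov ecx, 31 → ecx=31
mov eax, 34 → eax=34
mov ebx, -6 → ebx=-6
or ebx, 8 → ebx=(-6)|8=-6
cmp edi, 22  (cmp 15,22)
jne start: taken
shl edi, 3 → edi=15<<3=120
halt.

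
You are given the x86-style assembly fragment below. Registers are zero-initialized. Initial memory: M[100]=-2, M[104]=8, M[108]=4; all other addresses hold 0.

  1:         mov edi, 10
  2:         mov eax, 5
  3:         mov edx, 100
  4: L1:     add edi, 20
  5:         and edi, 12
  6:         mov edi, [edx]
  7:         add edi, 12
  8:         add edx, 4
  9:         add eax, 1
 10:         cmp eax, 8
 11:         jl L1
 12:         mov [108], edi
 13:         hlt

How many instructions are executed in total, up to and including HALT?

mov edi, 10 → edi=10
mov eax, 5 → eax=5
mov edx, 100 → edx=100
add edi, 20 → edi=10+20=30
and edi, 12 → edi=30&12=12
mov edi, [edx] → edi=M[100]=-2
add edi, 12 → edi=(-2)+12=10
add edx, 4 → edx=100+4=104
add eax, 1 → eax=5+1=6
cmp eax, 8  (cmp 6,8)
jl L1: taken
add edi, 20 → edi=10+20=30
and edi, 12 → edi=30&12=12
mov edi, [edx] → edi=M[104]=8
add edi, 12 → edi=8+12=20
add edx, 4 → edx=104+4=108
add eax, 1 → eax=6+1=7
cmp eax, 8  (cmp 7,8)
jl L1: taken
add edi, 20 → edi=20+20=40
and edi, 12 → edi=40&12=8
mov edi, [edx] → edi=M[108]=4
add edi, 12 → edi=4+12=16
add edx, 4 → edx=108+4=112
add eax, 1 → eax=7+1=8
cmp eax, 8  (cmp 8,8)
jl L1: not taken
mov [108], edi → M[108]=16
halt.
Total executed instructions: 29.

29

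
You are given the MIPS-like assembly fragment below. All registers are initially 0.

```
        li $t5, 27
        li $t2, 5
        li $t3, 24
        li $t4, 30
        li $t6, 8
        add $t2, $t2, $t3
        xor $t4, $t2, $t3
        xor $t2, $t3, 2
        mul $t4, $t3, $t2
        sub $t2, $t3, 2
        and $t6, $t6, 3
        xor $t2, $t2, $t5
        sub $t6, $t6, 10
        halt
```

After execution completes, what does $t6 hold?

-10

after li $t5, 27: $t5=27
after li $t2, 5: $t2=5
after li $t3, 24: $t3=24
after li $t4, 30: $t4=30
after li $t6, 8: $t6=8
after add $t2, $t2, $t3: $t2=5+24=29
after xor $t4, $t2, $t3: $t4=29^24=5
after xor $t2, $t3, 2: $t2=24^2=26
after mul $t4, $t3, $t2: $t4=24*26=624
after sub $t2, $t3, 2: $t2=24-2=22
after and $t6, $t6, 3: $t6=8&3=0
after xor $t2, $t2, $t5: $t2=22^27=13
after sub $t6, $t6, 10: $t6=0-10=-10
halt.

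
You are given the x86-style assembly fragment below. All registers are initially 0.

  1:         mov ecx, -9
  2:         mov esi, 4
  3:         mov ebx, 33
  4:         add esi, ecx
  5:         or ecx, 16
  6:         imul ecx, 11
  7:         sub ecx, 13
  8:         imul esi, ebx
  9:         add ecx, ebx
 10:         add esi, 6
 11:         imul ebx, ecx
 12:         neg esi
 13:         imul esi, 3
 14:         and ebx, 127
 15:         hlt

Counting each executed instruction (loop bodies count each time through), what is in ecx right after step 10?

-79

ecx=-9
esi=4
ebx=33
esi=4+(-9)=-5
ecx=(-9)|16=-9
ecx=(-9)*11=-99
ecx=(-99)-13=-112
esi=(-5)*33=-165
ecx=(-112)+33=-79
esi=(-165)+6=-159
After step 10: ecx = -79.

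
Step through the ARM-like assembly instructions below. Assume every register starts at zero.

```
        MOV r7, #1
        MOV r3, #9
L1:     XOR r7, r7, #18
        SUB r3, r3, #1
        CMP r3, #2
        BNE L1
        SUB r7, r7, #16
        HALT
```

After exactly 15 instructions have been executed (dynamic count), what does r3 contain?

6

MOV r7, #1 → r7=1
MOV r3, #9 → r3=9
XOR r7, r7, #18 → r7=1^18=19
SUB r3, r3, #1 → r3=9-1=8
CMP r3, #2  (cmp 8,2)
BNE L1: taken
XOR r7, r7, #18 → r7=19^18=1
SUB r3, r3, #1 → r3=8-1=7
CMP r3, #2  (cmp 7,2)
BNE L1: taken
XOR r7, r7, #18 → r7=1^18=19
SUB r3, r3, #1 → r3=7-1=6
CMP r3, #2  (cmp 6,2)
BNE L1: taken
XOR r7, r7, #18 → r7=19^18=1
After step 15: r3 = 6.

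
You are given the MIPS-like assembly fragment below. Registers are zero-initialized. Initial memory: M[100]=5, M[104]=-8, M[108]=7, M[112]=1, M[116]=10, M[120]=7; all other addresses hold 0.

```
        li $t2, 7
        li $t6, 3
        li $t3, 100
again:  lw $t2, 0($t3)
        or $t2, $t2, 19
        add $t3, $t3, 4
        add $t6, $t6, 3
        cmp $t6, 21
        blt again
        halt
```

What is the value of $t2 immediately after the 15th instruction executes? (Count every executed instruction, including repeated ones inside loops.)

li $t2, 7 → $t2=7
li $t6, 3 → $t6=3
li $t3, 100 → $t3=100
lw $t2, 0($t3) → $t2=M[100]=5
or $t2, $t2, 19 → $t2=5|19=23
add $t3, $t3, 4 → $t3=100+4=104
add $t6, $t6, 3 → $t6=3+3=6
cmp $t6, 21  (cmp 6,21)
blt again: taken
lw $t2, 0($t3) → $t2=M[104]=-8
or $t2, $t2, 19 → $t2=(-8)|19=-5
add $t3, $t3, 4 → $t3=104+4=108
add $t6, $t6, 3 → $t6=6+3=9
cmp $t6, 21  (cmp 9,21)
blt again: taken
After step 15: $t2 = -5.

-5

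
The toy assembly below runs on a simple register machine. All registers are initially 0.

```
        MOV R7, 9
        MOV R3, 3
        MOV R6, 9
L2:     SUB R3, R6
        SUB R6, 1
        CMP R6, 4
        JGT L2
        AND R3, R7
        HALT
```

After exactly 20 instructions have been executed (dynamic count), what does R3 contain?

after MOV R7, 9: R7=9
after MOV R3, 3: R3=3
after MOV R6, 9: R6=9
after SUB R3, R6: R3=3-9=-6
after SUB R6, 1: R6=9-1=8
CMP R6, 4  (cmp 8,4)
JGT L2: taken
after SUB R3, R6: R3=(-6)-8=-14
after SUB R6, 1: R6=8-1=7
CMP R6, 4  (cmp 7,4)
JGT L2: taken
after SUB R3, R6: R3=(-14)-7=-21
after SUB R6, 1: R6=7-1=6
CMP R6, 4  (cmp 6,4)
JGT L2: taken
after SUB R3, R6: R3=(-21)-6=-27
after SUB R6, 1: R6=6-1=5
CMP R6, 4  (cmp 5,4)
JGT L2: taken
after SUB R3, R6: R3=(-27)-5=-32
After step 20: R3 = -32.

-32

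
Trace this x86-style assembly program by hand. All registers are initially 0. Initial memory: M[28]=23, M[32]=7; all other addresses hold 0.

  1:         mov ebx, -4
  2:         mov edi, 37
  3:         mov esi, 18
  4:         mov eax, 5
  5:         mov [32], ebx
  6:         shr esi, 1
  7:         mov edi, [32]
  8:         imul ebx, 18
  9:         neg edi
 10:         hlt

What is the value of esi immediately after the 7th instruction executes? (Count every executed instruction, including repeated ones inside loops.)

9

ebx=-4
edi=37
esi=18
eax=5
mov [32], ebx → M[32]=-4
esi=18>>1=9
edi=M[32]=-4
After step 7: esi = 9.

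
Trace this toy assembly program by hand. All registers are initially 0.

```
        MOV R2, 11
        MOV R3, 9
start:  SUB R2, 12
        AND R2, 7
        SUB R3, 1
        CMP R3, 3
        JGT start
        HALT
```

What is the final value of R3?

3

R2=11
R3=9
R2=11-12=-1
R2=(-1)&7=7
R3=9-1=8
CMP R3, 3  (cmp 8,3)
JGT start: taken
R2=7-12=-5
R2=(-5)&7=3
R3=8-1=7
CMP R3, 3  (cmp 7,3)
JGT start: taken
R2=3-12=-9
R2=(-9)&7=7
R3=7-1=6
CMP R3, 3  (cmp 6,3)
JGT start: taken
R2=7-12=-5
R2=(-5)&7=3
R3=6-1=5
CMP R3, 3  (cmp 5,3)
JGT start: taken
R2=3-12=-9
R2=(-9)&7=7
R3=5-1=4
CMP R3, 3  (cmp 4,3)
JGT start: taken
R2=7-12=-5
R2=(-5)&7=3
R3=4-1=3
CMP R3, 3  (cmp 3,3)
JGT start: not taken
halt.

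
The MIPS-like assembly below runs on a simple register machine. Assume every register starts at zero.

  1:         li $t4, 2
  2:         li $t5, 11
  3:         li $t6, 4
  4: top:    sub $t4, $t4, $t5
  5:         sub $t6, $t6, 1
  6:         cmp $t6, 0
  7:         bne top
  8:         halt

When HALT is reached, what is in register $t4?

after li $t4, 2: $t4=2
after li $t5, 11: $t5=11
after li $t6, 4: $t6=4
after sub $t4, $t4, $t5: $t4=2-11=-9
after sub $t6, $t6, 1: $t6=4-1=3
cmp $t6, 0  (cmp 3,0)
bne top: taken
after sub $t4, $t4, $t5: $t4=(-9)-11=-20
after sub $t6, $t6, 1: $t6=3-1=2
cmp $t6, 0  (cmp 2,0)
bne top: taken
after sub $t4, $t4, $t5: $t4=(-20)-11=-31
after sub $t6, $t6, 1: $t6=2-1=1
cmp $t6, 0  (cmp 1,0)
bne top: taken
after sub $t4, $t4, $t5: $t4=(-31)-11=-42
after sub $t6, $t6, 1: $t6=1-1=0
cmp $t6, 0  (cmp 0,0)
bne top: not taken
halt.

-42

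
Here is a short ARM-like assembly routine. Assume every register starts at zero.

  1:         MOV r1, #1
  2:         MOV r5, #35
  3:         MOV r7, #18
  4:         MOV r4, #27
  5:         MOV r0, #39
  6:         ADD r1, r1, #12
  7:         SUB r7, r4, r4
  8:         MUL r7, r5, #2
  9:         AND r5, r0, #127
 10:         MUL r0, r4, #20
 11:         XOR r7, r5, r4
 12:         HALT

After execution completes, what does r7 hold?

60

r1=1
r5=35
r7=18
r4=27
r0=39
r1=1+12=13
r7=27-27=0
r7=35*2=70
r5=39&127=39
r0=27*20=540
r7=39^27=60
halt.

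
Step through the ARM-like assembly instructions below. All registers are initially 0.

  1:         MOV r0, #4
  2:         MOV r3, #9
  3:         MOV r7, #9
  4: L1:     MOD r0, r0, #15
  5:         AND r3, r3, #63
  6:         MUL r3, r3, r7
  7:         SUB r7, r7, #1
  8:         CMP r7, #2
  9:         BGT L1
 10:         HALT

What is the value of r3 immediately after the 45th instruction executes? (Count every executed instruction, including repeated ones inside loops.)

0

r0=4
r3=9
r7=9
r0=4%15=4
r3=9&63=9
r3=9*9=81
r7=9-1=8
CMP r7, #2  (cmp 8,2)
BGT L1: taken
r0=4%15=4
r3=81&63=17
r3=17*8=136
r7=8-1=7
CMP r7, #2  (cmp 7,2)
BGT L1: taken
r0=4%15=4
r3=136&63=8
r3=8*7=56
r7=7-1=6
CMP r7, #2  (cmp 6,2)
BGT L1: taken
r0=4%15=4
r3=56&63=56
r3=56*6=336
r7=6-1=5
CMP r7, #2  (cmp 5,2)
BGT L1: taken
r0=4%15=4
r3=336&63=16
r3=16*5=80
r7=5-1=4
CMP r7, #2  (cmp 4,2)
BGT L1: taken
r0=4%15=4
r3=80&63=16
r3=16*4=64
r7=4-1=3
CMP r7, #2  (cmp 3,2)
BGT L1: taken
r0=4%15=4
r3=64&63=0
r3=0*3=0
r7=3-1=2
CMP r7, #2  (cmp 2,2)
BGT L1: not taken
After step 45: r3 = 0.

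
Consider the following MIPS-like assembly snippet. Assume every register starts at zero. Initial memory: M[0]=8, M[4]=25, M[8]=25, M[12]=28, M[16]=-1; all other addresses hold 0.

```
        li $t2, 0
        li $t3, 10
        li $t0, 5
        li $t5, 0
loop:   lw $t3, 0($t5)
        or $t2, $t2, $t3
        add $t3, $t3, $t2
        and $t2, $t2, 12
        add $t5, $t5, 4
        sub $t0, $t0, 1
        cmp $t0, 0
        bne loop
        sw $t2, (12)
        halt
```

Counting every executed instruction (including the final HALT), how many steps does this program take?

46

$t2=0
$t3=10
$t0=5
$t5=0
$t3=M[0]=8
$t2=0|8=8
$t3=8+8=16
$t2=8&12=8
$t5=0+4=4
$t0=5-1=4
cmp $t0, 0  (cmp 4,0)
bne loop: taken
$t3=M[4]=25
$t2=8|25=25
$t3=25+25=50
$t2=25&12=8
$t5=4+4=8
$t0=4-1=3
cmp $t0, 0  (cmp 3,0)
bne loop: taken
$t3=M[8]=25
$t2=8|25=25
$t3=25+25=50
$t2=25&12=8
$t5=8+4=12
$t0=3-1=2
cmp $t0, 0  (cmp 2,0)
bne loop: taken
$t3=M[12]=28
$t2=8|28=28
$t3=28+28=56
$t2=28&12=12
$t5=12+4=16
$t0=2-1=1
cmp $t0, 0  (cmp 1,0)
bne loop: taken
$t3=M[16]=-1
$t2=12|(-1)=-1
$t3=(-1)+(-1)=-2
$t2=(-1)&12=12
$t5=16+4=20
$t0=1-1=0
cmp $t0, 0  (cmp 0,0)
bne loop: not taken
sw $t2, (12) → M[12]=12
halt.
Total executed instructions: 46.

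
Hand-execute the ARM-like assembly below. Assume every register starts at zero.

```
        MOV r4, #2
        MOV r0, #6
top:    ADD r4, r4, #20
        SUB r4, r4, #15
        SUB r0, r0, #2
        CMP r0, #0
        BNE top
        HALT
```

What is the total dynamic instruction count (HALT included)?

after MOV r4, #2: r4=2
after MOV r0, #6: r0=6
after ADD r4, r4, #20: r4=2+20=22
after SUB r4, r4, #15: r4=22-15=7
after SUB r0, r0, #2: r0=6-2=4
CMP r0, #0  (cmp 4,0)
BNE top: taken
after ADD r4, r4, #20: r4=7+20=27
after SUB r4, r4, #15: r4=27-15=12
after SUB r0, r0, #2: r0=4-2=2
CMP r0, #0  (cmp 2,0)
BNE top: taken
after ADD r4, r4, #20: r4=12+20=32
after SUB r4, r4, #15: r4=32-15=17
after SUB r0, r0, #2: r0=2-2=0
CMP r0, #0  (cmp 0,0)
BNE top: not taken
halt.
Total executed instructions: 18.

18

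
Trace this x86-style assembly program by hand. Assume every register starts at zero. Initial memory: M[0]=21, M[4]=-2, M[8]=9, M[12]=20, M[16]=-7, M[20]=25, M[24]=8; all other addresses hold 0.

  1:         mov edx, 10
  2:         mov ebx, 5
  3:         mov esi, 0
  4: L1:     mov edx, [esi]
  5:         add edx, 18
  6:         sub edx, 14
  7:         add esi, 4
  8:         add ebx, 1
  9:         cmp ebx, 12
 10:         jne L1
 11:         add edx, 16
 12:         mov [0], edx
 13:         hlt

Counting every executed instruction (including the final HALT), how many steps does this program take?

55

mov edx, 10 → edx=10
mov ebx, 5 → ebx=5
mov esi, 0 → esi=0
mov edx, [esi] → edx=M[0]=21
add edx, 18 → edx=21+18=39
sub edx, 14 → edx=39-14=25
add esi, 4 → esi=0+4=4
add ebx, 1 → ebx=5+1=6
cmp ebx, 12  (cmp 6,12)
jne L1: taken
mov edx, [esi] → edx=M[4]=-2
add edx, 18 → edx=(-2)+18=16
sub edx, 14 → edx=16-14=2
add esi, 4 → esi=4+4=8
add ebx, 1 → ebx=6+1=7
cmp ebx, 12  (cmp 7,12)
jne L1: taken
mov edx, [esi] → edx=M[8]=9
add edx, 18 → edx=9+18=27
sub edx, 14 → edx=27-14=13
add esi, 4 → esi=8+4=12
add ebx, 1 → ebx=7+1=8
cmp ebx, 12  (cmp 8,12)
jne L1: taken
mov edx, [esi] → edx=M[12]=20
add edx, 18 → edx=20+18=38
sub edx, 14 → edx=38-14=24
add esi, 4 → esi=12+4=16
add ebx, 1 → ebx=8+1=9
cmp ebx, 12  (cmp 9,12)
jne L1: taken
mov edx, [esi] → edx=M[16]=-7
add edx, 18 → edx=(-7)+18=11
sub edx, 14 → edx=11-14=-3
add esi, 4 → esi=16+4=20
add ebx, 1 → ebx=9+1=10
cmp ebx, 12  (cmp 10,12)
jne L1: taken
mov edx, [esi] → edx=M[20]=25
add edx, 18 → edx=25+18=43
sub edx, 14 → edx=43-14=29
add esi, 4 → esi=20+4=24
add ebx, 1 → ebx=10+1=11
cmp ebx, 12  (cmp 11,12)
jne L1: taken
mov edx, [esi] → edx=M[24]=8
add edx, 18 → edx=8+18=26
sub edx, 14 → edx=26-14=12
add esi, 4 → esi=24+4=28
add ebx, 1 → ebx=11+1=12
cmp ebx, 12  (cmp 12,12)
jne L1: not taken
add edx, 16 → edx=12+16=28
mov [0], edx → M[0]=28
halt.
Total executed instructions: 55.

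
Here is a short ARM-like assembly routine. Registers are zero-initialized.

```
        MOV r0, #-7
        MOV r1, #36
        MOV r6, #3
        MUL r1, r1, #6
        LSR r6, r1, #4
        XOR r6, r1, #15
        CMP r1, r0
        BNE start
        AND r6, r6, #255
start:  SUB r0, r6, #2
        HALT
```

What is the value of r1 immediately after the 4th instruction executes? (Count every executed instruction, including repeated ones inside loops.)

216

r0=-7
r1=36
r6=3
r1=36*6=216
After step 4: r1 = 216.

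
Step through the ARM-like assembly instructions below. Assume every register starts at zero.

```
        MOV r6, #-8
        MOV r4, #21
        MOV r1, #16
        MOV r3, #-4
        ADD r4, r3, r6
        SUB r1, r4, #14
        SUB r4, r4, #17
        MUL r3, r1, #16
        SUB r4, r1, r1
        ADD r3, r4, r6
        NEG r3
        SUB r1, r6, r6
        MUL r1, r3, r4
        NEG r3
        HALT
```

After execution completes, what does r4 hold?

after MOV r6, #-8: r6=-8
after MOV r4, #21: r4=21
after MOV r1, #16: r1=16
after MOV r3, #-4: r3=-4
after ADD r4, r3, r6: r4=(-4)+(-8)=-12
after SUB r1, r4, #14: r1=(-12)-14=-26
after SUB r4, r4, #17: r4=(-12)-17=-29
after MUL r3, r1, #16: r3=(-26)*16=-416
after SUB r4, r1, r1: r4=(-26)-(-26)=0
after ADD r3, r4, r6: r3=0+(-8)=-8
after NEG r3: r3=-(-8)=8
after SUB r1, r6, r6: r1=(-8)-(-8)=0
after MUL r1, r3, r4: r1=8*0=0
after NEG r3: r3=-(8)=-8
halt.

0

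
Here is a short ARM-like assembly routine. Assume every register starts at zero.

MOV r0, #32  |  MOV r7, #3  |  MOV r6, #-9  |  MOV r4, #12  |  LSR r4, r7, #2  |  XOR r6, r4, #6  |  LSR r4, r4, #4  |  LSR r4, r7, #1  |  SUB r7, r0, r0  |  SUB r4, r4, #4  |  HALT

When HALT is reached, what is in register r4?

-3

after MOV r0, #32: r0=32
after MOV r7, #3: r7=3
after MOV r6, #-9: r6=-9
after MOV r4, #12: r4=12
after LSR r4, r7, #2: r4=3>>2=0
after XOR r6, r4, #6: r6=0^6=6
after LSR r4, r4, #4: r4=0>>4=0
after LSR r4, r7, #1: r4=3>>1=1
after SUB r7, r0, r0: r7=32-32=0
after SUB r4, r4, #4: r4=1-4=-3
halt.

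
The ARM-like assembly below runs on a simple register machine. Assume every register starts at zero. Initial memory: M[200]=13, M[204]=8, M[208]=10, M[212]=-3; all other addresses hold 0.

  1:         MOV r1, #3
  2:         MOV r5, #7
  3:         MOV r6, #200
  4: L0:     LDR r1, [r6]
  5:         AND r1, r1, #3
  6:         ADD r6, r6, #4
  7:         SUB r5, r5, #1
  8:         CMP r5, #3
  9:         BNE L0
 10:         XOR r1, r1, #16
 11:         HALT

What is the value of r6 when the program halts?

216

r1=3
r5=7
r6=200
r1=M[200]=13
r1=13&3=1
r6=200+4=204
r5=7-1=6
CMP r5, #3  (cmp 6,3)
BNE L0: taken
r1=M[204]=8
r1=8&3=0
r6=204+4=208
r5=6-1=5
CMP r5, #3  (cmp 5,3)
BNE L0: taken
r1=M[208]=10
r1=10&3=2
r6=208+4=212
r5=5-1=4
CMP r5, #3  (cmp 4,3)
BNE L0: taken
r1=M[212]=-3
r1=(-3)&3=1
r6=212+4=216
r5=4-1=3
CMP r5, #3  (cmp 3,3)
BNE L0: not taken
r1=1^16=17
halt.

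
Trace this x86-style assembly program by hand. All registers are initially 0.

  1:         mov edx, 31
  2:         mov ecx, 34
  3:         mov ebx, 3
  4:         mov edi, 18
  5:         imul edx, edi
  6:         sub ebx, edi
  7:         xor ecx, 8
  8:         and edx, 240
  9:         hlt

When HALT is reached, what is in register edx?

32

after mov edx, 31: edx=31
after mov ecx, 34: ecx=34
after mov ebx, 3: ebx=3
after mov edi, 18: edi=18
after imul edx, edi: edx=31*18=558
after sub ebx, edi: ebx=3-18=-15
after xor ecx, 8: ecx=34^8=42
after and edx, 240: edx=558&240=32
halt.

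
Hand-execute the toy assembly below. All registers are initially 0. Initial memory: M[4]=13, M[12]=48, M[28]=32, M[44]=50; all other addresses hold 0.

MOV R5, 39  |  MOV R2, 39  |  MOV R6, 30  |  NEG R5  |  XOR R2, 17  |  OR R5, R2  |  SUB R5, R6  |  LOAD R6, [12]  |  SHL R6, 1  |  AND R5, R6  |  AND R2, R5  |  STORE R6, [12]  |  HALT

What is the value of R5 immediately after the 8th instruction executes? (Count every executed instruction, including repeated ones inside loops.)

-31

MOV R5, 39 → R5=39
MOV R2, 39 → R2=39
MOV R6, 30 → R6=30
NEG R5 → R5=-(39)=-39
XOR R2, 17 → R2=39^17=54
OR R5, R2 → R5=(-39)|54=-1
SUB R5, R6 → R5=(-1)-30=-31
LOAD R6, [12] → R6=M[12]=48
After step 8: R5 = -31.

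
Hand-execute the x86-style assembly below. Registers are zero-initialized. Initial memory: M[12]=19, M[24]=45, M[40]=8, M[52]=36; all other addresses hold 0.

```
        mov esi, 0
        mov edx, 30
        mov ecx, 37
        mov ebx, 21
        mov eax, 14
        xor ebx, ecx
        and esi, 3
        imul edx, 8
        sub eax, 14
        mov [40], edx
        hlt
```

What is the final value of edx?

mov esi, 0 → esi=0
mov edx, 30 → edx=30
mov ecx, 37 → ecx=37
mov ebx, 21 → ebx=21
mov eax, 14 → eax=14
xor ebx, ecx → ebx=21^37=48
and esi, 3 → esi=0&3=0
imul edx, 8 → edx=30*8=240
sub eax, 14 → eax=14-14=0
mov [40], edx → M[40]=240
halt.

240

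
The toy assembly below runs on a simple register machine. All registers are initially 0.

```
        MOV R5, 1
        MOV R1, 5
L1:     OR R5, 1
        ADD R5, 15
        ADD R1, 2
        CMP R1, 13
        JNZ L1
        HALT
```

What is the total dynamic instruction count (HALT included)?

23

MOV R5, 1 → R5=1
MOV R1, 5 → R1=5
OR R5, 1 → R5=1|1=1
ADD R5, 15 → R5=1+15=16
ADD R1, 2 → R1=5+2=7
CMP R1, 13  (cmp 7,13)
JNZ L1: taken
OR R5, 1 → R5=16|1=17
ADD R5, 15 → R5=17+15=32
ADD R1, 2 → R1=7+2=9
CMP R1, 13  (cmp 9,13)
JNZ L1: taken
OR R5, 1 → R5=32|1=33
ADD R5, 15 → R5=33+15=48
ADD R1, 2 → R1=9+2=11
CMP R1, 13  (cmp 11,13)
JNZ L1: taken
OR R5, 1 → R5=48|1=49
ADD R5, 15 → R5=49+15=64
ADD R1, 2 → R1=11+2=13
CMP R1, 13  (cmp 13,13)
JNZ L1: not taken
halt.
Total executed instructions: 23.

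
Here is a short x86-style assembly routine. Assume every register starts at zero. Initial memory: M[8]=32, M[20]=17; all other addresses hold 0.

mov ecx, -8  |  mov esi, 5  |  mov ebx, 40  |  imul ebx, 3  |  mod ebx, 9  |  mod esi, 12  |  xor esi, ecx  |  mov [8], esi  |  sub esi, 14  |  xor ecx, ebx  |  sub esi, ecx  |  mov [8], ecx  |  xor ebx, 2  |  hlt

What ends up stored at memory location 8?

-5

after mov ecx, -8: ecx=-8
after mov esi, 5: esi=5
after mov ebx, 40: ebx=40
after imul ebx, 3: ebx=40*3=120
after mod ebx, 9: ebx=120%9=3
after mod esi, 12: esi=5%12=5
after xor esi, ecx: esi=5^(-8)=-3
mov [8], esi → M[8]=-3
after sub esi, 14: esi=(-3)-14=-17
after xor ecx, ebx: ecx=(-8)^3=-5
after sub esi, ecx: esi=(-17)-(-5)=-12
mov [8], ecx → M[8]=-5
after xor ebx, 2: ebx=3^2=1
halt.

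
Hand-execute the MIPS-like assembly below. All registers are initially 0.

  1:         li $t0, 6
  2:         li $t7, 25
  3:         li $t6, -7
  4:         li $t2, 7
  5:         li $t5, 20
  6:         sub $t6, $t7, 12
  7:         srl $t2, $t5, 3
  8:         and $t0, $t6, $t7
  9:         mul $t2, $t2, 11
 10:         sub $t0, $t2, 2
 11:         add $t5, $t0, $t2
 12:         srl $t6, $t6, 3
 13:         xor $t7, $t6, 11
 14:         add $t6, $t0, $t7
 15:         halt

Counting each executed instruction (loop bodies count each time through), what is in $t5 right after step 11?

after li $t0, 6: $t0=6
after li $t7, 25: $t7=25
after li $t6, -7: $t6=-7
after li $t2, 7: $t2=7
after li $t5, 20: $t5=20
after sub $t6, $t7, 12: $t6=25-12=13
after srl $t2, $t5, 3: $t2=20>>3=2
after and $t0, $t6, $t7: $t0=13&25=9
after mul $t2, $t2, 11: $t2=2*11=22
after sub $t0, $t2, 2: $t0=22-2=20
after add $t5, $t0, $t2: $t5=20+22=42
After step 11: $t5 = 42.

42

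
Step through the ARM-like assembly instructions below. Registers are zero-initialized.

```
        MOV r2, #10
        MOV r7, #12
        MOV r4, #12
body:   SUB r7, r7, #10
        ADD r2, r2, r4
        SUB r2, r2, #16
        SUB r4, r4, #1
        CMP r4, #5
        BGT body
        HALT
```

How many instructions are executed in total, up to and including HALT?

46

r2=10
r7=12
r4=12
r7=12-10=2
r2=10+12=22
r2=22-16=6
r4=12-1=11
CMP r4, #5  (cmp 11,5)
BGT body: taken
r7=2-10=-8
r2=6+11=17
r2=17-16=1
r4=11-1=10
CMP r4, #5  (cmp 10,5)
BGT body: taken
r7=(-8)-10=-18
r2=1+10=11
r2=11-16=-5
r4=10-1=9
CMP r4, #5  (cmp 9,5)
BGT body: taken
r7=(-18)-10=-28
r2=(-5)+9=4
r2=4-16=-12
r4=9-1=8
CMP r4, #5  (cmp 8,5)
BGT body: taken
r7=(-28)-10=-38
r2=(-12)+8=-4
r2=(-4)-16=-20
r4=8-1=7
CMP r4, #5  (cmp 7,5)
BGT body: taken
r7=(-38)-10=-48
r2=(-20)+7=-13
r2=(-13)-16=-29
r4=7-1=6
CMP r4, #5  (cmp 6,5)
BGT body: taken
r7=(-48)-10=-58
r2=(-29)+6=-23
r2=(-23)-16=-39
r4=6-1=5
CMP r4, #5  (cmp 5,5)
BGT body: not taken
halt.
Total executed instructions: 46.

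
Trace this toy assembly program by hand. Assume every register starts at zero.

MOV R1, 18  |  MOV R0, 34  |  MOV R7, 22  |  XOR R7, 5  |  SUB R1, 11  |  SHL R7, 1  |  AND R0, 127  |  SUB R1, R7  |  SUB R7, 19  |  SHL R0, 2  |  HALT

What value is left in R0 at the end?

136

MOV R1, 18 → R1=18
MOV R0, 34 → R0=34
MOV R7, 22 → R7=22
XOR R7, 5 → R7=22^5=19
SUB R1, 11 → R1=18-11=7
SHL R7, 1 → R7=19<<1=38
AND R0, 127 → R0=34&127=34
SUB R1, R7 → R1=7-38=-31
SUB R7, 19 → R7=38-19=19
SHL R0, 2 → R0=34<<2=136
halt.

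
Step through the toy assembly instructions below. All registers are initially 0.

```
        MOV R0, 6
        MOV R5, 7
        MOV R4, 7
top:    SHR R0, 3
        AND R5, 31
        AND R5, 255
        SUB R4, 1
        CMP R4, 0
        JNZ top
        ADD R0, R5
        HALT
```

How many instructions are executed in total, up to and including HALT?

after MOV R0, 6: R0=6
after MOV R5, 7: R5=7
after MOV R4, 7: R4=7
after SHR R0, 3: R0=6>>3=0
after AND R5, 31: R5=7&31=7
after AND R5, 255: R5=7&255=7
after SUB R4, 1: R4=7-1=6
CMP R4, 0  (cmp 6,0)
JNZ top: taken
after SHR R0, 3: R0=0>>3=0
after AND R5, 31: R5=7&31=7
after AND R5, 255: R5=7&255=7
after SUB R4, 1: R4=6-1=5
CMP R4, 0  (cmp 5,0)
JNZ top: taken
after SHR R0, 3: R0=0>>3=0
after AND R5, 31: R5=7&31=7
after AND R5, 255: R5=7&255=7
after SUB R4, 1: R4=5-1=4
CMP R4, 0  (cmp 4,0)
JNZ top: taken
after SHR R0, 3: R0=0>>3=0
after AND R5, 31: R5=7&31=7
after AND R5, 255: R5=7&255=7
after SUB R4, 1: R4=4-1=3
CMP R4, 0  (cmp 3,0)
JNZ top: taken
after SHR R0, 3: R0=0>>3=0
after AND R5, 31: R5=7&31=7
after AND R5, 255: R5=7&255=7
after SUB R4, 1: R4=3-1=2
CMP R4, 0  (cmp 2,0)
JNZ top: taken
after SHR R0, 3: R0=0>>3=0
after AND R5, 31: R5=7&31=7
after AND R5, 255: R5=7&255=7
after SUB R4, 1: R4=2-1=1
CMP R4, 0  (cmp 1,0)
JNZ top: taken
after SHR R0, 3: R0=0>>3=0
after AND R5, 31: R5=7&31=7
after AND R5, 255: R5=7&255=7
after SUB R4, 1: R4=1-1=0
CMP R4, 0  (cmp 0,0)
JNZ top: not taken
after ADD R0, R5: R0=0+7=7
halt.
Total executed instructions: 47.

47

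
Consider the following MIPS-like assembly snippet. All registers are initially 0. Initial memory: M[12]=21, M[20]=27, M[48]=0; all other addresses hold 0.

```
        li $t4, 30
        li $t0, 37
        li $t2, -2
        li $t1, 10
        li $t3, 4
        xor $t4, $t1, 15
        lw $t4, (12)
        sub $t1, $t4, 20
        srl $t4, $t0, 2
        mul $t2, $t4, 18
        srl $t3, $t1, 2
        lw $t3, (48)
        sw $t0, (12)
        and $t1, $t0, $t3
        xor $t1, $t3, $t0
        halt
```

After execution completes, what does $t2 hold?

$t4=30
$t0=37
$t2=-2
$t1=10
$t3=4
$t4=10^15=5
$t4=M[12]=21
$t1=21-20=1
$t4=37>>2=9
$t2=9*18=162
$t3=1>>2=0
$t3=M[48]=0
sw $t0, (12) → M[12]=37
$t1=37&0=0
$t1=0^37=37
halt.

162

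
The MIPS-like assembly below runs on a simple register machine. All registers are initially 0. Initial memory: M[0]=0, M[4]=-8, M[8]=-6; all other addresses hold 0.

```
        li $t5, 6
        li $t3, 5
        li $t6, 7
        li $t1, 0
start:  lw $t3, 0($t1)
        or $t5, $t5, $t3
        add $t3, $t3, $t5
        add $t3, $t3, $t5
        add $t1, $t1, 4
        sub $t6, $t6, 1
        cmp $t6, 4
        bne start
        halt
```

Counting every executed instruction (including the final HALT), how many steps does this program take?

29

li $t5, 6 → $t5=6
li $t3, 5 → $t3=5
li $t6, 7 → $t6=7
li $t1, 0 → $t1=0
lw $t3, 0($t1) → $t3=M[0]=0
or $t5, $t5, $t3 → $t5=6|0=6
add $t3, $t3, $t5 → $t3=0+6=6
add $t3, $t3, $t5 → $t3=6+6=12
add $t1, $t1, 4 → $t1=0+4=4
sub $t6, $t6, 1 → $t6=7-1=6
cmp $t6, 4  (cmp 6,4)
bne start: taken
lw $t3, 0($t1) → $t3=M[4]=-8
or $t5, $t5, $t3 → $t5=6|(-8)=-2
add $t3, $t3, $t5 → $t3=(-8)+(-2)=-10
add $t3, $t3, $t5 → $t3=(-10)+(-2)=-12
add $t1, $t1, 4 → $t1=4+4=8
sub $t6, $t6, 1 → $t6=6-1=5
cmp $t6, 4  (cmp 5,4)
bne start: taken
lw $t3, 0($t1) → $t3=M[8]=-6
or $t5, $t5, $t3 → $t5=(-2)|(-6)=-2
add $t3, $t3, $t5 → $t3=(-6)+(-2)=-8
add $t3, $t3, $t5 → $t3=(-8)+(-2)=-10
add $t1, $t1, 4 → $t1=8+4=12
sub $t6, $t6, 1 → $t6=5-1=4
cmp $t6, 4  (cmp 4,4)
bne start: not taken
halt.
Total executed instructions: 29.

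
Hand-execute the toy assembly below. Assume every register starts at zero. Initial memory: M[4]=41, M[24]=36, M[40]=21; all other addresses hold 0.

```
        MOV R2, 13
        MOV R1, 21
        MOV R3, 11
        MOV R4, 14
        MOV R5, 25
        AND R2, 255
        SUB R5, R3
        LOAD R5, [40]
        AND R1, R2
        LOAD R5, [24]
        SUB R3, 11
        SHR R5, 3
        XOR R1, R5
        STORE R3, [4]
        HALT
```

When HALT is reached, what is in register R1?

after MOV R2, 13: R2=13
after MOV R1, 21: R1=21
after MOV R3, 11: R3=11
after MOV R4, 14: R4=14
after MOV R5, 25: R5=25
after AND R2, 255: R2=13&255=13
after SUB R5, R3: R5=25-11=14
after LOAD R5, [40]: R5=M[40]=21
after AND R1, R2: R1=21&13=5
after LOAD R5, [24]: R5=M[24]=36
after SUB R3, 11: R3=11-11=0
after SHR R5, 3: R5=36>>3=4
after XOR R1, R5: R1=5^4=1
STORE R3, [4] → M[4]=0
halt.

1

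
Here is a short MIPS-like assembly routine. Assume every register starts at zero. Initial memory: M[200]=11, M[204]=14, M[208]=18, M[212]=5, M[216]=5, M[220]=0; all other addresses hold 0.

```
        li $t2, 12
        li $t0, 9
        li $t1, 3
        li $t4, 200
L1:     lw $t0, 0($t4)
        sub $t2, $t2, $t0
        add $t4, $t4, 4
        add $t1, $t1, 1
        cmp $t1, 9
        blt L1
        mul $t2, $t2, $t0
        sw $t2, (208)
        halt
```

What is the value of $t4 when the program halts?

224

after li $t2, 12: $t2=12
after li $t0, 9: $t0=9
after li $t1, 3: $t1=3
after li $t4, 200: $t4=200
after lw $t0, 0($t4): $t0=M[200]=11
after sub $t2, $t2, $t0: $t2=12-11=1
after add $t4, $t4, 4: $t4=200+4=204
after add $t1, $t1, 1: $t1=3+1=4
cmp $t1, 9  (cmp 4,9)
blt L1: taken
after lw $t0, 0($t4): $t0=M[204]=14
after sub $t2, $t2, $t0: $t2=1-14=-13
after add $t4, $t4, 4: $t4=204+4=208
after add $t1, $t1, 1: $t1=4+1=5
cmp $t1, 9  (cmp 5,9)
blt L1: taken
after lw $t0, 0($t4): $t0=M[208]=18
after sub $t2, $t2, $t0: $t2=(-13)-18=-31
after add $t4, $t4, 4: $t4=208+4=212
after add $t1, $t1, 1: $t1=5+1=6
cmp $t1, 9  (cmp 6,9)
blt L1: taken
after lw $t0, 0($t4): $t0=M[212]=5
after sub $t2, $t2, $t0: $t2=(-31)-5=-36
after add $t4, $t4, 4: $t4=212+4=216
after add $t1, $t1, 1: $t1=6+1=7
cmp $t1, 9  (cmp 7,9)
blt L1: taken
after lw $t0, 0($t4): $t0=M[216]=5
after sub $t2, $t2, $t0: $t2=(-36)-5=-41
after add $t4, $t4, 4: $t4=216+4=220
after add $t1, $t1, 1: $t1=7+1=8
cmp $t1, 9  (cmp 8,9)
blt L1: taken
after lw $t0, 0($t4): $t0=M[220]=0
after sub $t2, $t2, $t0: $t2=(-41)-0=-41
after add $t4, $t4, 4: $t4=220+4=224
after add $t1, $t1, 1: $t1=8+1=9
cmp $t1, 9  (cmp 9,9)
blt L1: not taken
after mul $t2, $t2, $t0: $t2=(-41)*0=0
sw $t2, (208) → M[208]=0
halt.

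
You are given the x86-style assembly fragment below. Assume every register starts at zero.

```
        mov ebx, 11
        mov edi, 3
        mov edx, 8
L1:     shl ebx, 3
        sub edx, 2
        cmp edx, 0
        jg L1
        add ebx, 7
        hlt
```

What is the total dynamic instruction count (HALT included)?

mov ebx, 11 → ebx=11
mov edi, 3 → edi=3
mov edx, 8 → edx=8
shl ebx, 3 → ebx=11<<3=88
sub edx, 2 → edx=8-2=6
cmp edx, 0  (cmp 6,0)
jg L1: taken
shl ebx, 3 → ebx=88<<3=704
sub edx, 2 → edx=6-2=4
cmp edx, 0  (cmp 4,0)
jg L1: taken
shl ebx, 3 → ebx=704<<3=5632
sub edx, 2 → edx=4-2=2
cmp edx, 0  (cmp 2,0)
jg L1: taken
shl ebx, 3 → ebx=5632<<3=45056
sub edx, 2 → edx=2-2=0
cmp edx, 0  (cmp 0,0)
jg L1: not taken
add ebx, 7 → ebx=45056+7=45063
halt.
Total executed instructions: 21.

21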